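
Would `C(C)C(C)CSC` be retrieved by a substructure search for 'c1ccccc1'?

No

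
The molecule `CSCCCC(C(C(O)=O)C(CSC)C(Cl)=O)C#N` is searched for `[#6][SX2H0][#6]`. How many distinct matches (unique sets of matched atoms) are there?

[#6][SX2H0][#6] is the SMARTS for a thioether: an aliphatic sulfur bridging two carbons with no H on the sulfur.
The molecule carries 2 separate instances of a methylthio ether (-SCH3) meeting every constraint; each maps to a distinct set of atoms, giving 2 matches.

2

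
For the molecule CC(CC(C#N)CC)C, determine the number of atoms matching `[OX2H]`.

0

The query [OX2H] means: aliphatic oxygen with two connections, one of which is H — an -OH oxygen.
Check the 9 heavy atoms by environment: 2× C (H2, X4) → no; 2× C (H1, X4) → no; 1× C (H0, X2) → no; 1× N (H0, X1) → no; 3× C (H3, X4) → no.
No environment satisfies the query, so 0 matching atoms.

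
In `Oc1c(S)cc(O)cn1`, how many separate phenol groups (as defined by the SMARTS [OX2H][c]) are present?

2

[OX2H][c] is the SMARTS for a phenol: a hydroxyl oxygen attached to an aromatic carbon.
The molecule carries 2 separate instances of a hydroxyl group (-OH) meeting every constraint; each maps to a distinct set of atoms, giving 2 matches.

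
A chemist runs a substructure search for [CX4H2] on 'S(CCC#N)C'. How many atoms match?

2

The query [CX4H2] means: sp3 carbon (X4) with exactly two hydrogens.
Check the 6 heavy atoms by environment: 2× C (H2, X4) → match; 1× C (H0, X2) → no; 1× N (H0, X1) → no; 1× S (H0, X2) → no; 1× C (H3, X4) → no.
That gives 2 matching atoms.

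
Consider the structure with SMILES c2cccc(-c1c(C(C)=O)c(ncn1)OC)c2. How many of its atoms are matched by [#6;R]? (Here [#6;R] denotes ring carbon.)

10

Check the 17 heavy atoms by environment: 2× n (aromatic, in 6-ring) → no; 10× c (aromatic, in 6-ring) → match; 3× C (acyclic) → no; 2× O (acyclic) → no.
That gives 10 matching atoms.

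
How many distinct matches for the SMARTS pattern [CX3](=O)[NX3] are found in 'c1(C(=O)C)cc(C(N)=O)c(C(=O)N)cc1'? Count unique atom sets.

[CX3](=O)[NX3] is the SMARTS for an amide: a carbonyl carbon bonded to a trivalent nitrogen.
The molecule carries 2 separate instances of a primary amide (-C(=O)NH2) meeting every constraint; each maps to a distinct set of atoms, giving 2 matches.

2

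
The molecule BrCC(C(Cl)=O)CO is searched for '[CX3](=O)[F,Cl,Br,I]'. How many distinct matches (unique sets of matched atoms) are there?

[CX3](=O)[F,Cl,Br,I] is the SMARTS for an acyl halide: a carbonyl carbon bonded to a halogen.
Exactly one fragment in the molecule meets all constraints, giving 1 match.

1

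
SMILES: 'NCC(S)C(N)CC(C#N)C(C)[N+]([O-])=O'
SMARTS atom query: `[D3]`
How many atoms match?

5

The query [D3] means: atom with exactly three heavy-atom neighbours.
Check the 15 heavy atoms by environment: 3× C (D2) → no; 4× C (D3) → match; 1× C (D1) → no; 3× N (D1) → no; 1× S (D1) → no; 1× N (charge +1, D3) → match; 1× O (charge -1, D1) → no; 1× O (D1) → no.
Summing the matching environments: 4 + 1 = 5 matching atoms.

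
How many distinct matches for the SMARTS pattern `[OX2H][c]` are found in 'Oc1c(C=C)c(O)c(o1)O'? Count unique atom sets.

3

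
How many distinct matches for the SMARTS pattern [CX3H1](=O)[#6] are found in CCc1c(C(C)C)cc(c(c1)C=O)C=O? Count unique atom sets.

2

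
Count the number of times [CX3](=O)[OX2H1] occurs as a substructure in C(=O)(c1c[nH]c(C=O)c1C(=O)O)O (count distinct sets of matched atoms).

2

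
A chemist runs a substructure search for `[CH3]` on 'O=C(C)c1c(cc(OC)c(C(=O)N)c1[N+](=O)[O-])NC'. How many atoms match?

3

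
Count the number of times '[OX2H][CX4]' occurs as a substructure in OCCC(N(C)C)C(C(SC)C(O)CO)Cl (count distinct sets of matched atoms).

[OX2H][CX4] is the SMARTS for an aliphatic alcohol: a hydroxyl oxygen bound to an sp3 (X4) carbon.
The molecule carries 3 separate instances of a hydroxyl group (-OH) meeting every constraint; each maps to a distinct set of atoms, giving 3 matches.

3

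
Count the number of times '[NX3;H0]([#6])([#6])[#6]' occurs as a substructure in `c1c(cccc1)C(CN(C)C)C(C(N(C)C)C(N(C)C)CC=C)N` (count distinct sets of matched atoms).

3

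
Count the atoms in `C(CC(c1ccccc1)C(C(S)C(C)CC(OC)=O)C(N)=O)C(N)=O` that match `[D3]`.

The query [D3] means: atom with exactly three heavy-atom neighbours.
Check the 25 heavy atoms by environment: 3× C (D2) → no; 7× C (D3) → match; 2× C (D1) → no; 1× c (aromatic, D3) → match; 5× c (aromatic, D2) → no; 3× O (D1) → no; 1× O (D2) → no; 1× S (D1) → no; 2× N (D1) → no.
Summing the matching environments: 7 + 1 = 8 matching atoms.

8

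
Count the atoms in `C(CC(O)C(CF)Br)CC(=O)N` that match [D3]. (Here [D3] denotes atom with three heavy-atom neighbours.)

Check the 12 heavy atoms by environment: 4× C (D2) → no; 3× C (D3) → match; 2× O (D1) → no; 1× Br (D1) → no; 1× F (D1) → no; 1× N (D1) → no.
That gives 3 matching atoms.

3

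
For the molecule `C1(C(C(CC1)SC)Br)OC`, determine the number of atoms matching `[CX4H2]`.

The query [CX4H2] means: sp3 carbon (X4) with exactly two hydrogens.
Check the 10 heavy atoms by environment: 2× C (H2, X4) → match; 3× C (H1, X4) → no; 1× Br (H0, X1) → no; 1× S (H0, X2) → no; 2× C (H3, X4) → no; 1× O (H0, X2) → no.
That gives 2 matching atoms.

2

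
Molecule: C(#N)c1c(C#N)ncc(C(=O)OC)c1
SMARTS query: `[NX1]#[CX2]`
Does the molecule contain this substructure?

Yes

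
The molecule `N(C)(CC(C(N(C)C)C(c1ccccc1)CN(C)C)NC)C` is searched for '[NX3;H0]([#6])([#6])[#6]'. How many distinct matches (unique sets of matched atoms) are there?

[NX3;H0]([#6])([#6])[#6] is the SMARTS for a tertiary amine: a trivalent nitrogen with no H, bonded to three carbons.
The molecule carries 3 separate instances of a dimethylamino group (-N(CH3)2) meeting every constraint; each maps to a distinct set of atoms, giving 3 matches.

3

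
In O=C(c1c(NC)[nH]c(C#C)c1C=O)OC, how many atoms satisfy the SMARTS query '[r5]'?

5

The query [r5] means: r5 matches atoms in a five-membered ring.
Check the 15 heavy atoms by environment: 1× n (aromatic, in 5-ring) → match; 4× c (aromatic, in 5-ring) → match; 6× C (acyclic) → no; 3× O (acyclic) → no; 1× N (acyclic) → no.
Summing the matching environments: 1 + 4 = 5 matching atoms.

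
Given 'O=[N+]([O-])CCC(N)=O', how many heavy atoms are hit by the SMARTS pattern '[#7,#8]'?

5

The query [#7,#8] means: nitrogen or oxygen (comma = OR).
Check the 8 heavy atoms by environment: 3× C → no; 1× N (charge +1) → match; 1× O (charge -1) → match; 2× O → match; 1× N → match.
Summing the matching environments: 1 + 1 + 2 + 1 = 5 matching atoms.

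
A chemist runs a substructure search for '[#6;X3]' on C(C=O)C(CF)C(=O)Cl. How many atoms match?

2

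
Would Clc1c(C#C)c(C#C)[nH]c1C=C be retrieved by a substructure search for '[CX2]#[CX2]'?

Yes

The pattern [CX2]#[CX2] describes a carbon-carbon triple bond — an alkyne.
The molecule carries an ethynyl group (-C#CH), whose atoms satisfy every constraint of the query, so the pattern matches.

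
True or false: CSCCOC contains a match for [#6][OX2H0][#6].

True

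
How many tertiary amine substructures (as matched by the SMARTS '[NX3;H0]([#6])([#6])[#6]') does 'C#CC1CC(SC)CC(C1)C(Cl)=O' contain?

[NX3;H0]([#6])([#6])[#6] is the SMARTS for a tertiary amine: a trivalent nitrogen with no H, bonded to three carbons.
No fragment in the molecule satisfies every constraint, giving 0 matches.

0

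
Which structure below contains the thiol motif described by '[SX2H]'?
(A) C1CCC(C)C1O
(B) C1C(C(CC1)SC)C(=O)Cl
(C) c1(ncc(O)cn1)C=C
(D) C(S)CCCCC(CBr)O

[SX2H] describes an aliphatic sulfur with two connections, one being H (a thiol).
(A) has a hydroxyl group (-OH) but it is an -OH, not an -SH.
(B) has a methylthio ether (-SCH3) but the sulfur has H0 (bonded to two carbons), not H1.
(C) has a hydroxyl group (-OH) but it is an -OH, not an -SH.
(D) contains a thiol (-SH), which satisfies every atom and bond constraint.
So the answer is (D).

D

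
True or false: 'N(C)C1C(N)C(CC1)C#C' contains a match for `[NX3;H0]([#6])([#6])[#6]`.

False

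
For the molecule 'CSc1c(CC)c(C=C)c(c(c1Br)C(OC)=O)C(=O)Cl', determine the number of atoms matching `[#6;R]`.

6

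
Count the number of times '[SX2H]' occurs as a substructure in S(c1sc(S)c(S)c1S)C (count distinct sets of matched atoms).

[SX2H] is the SMARTS for a thiol: an aliphatic sulfur with two connections, one being H.
The molecule carries 3 separate instances of a thiol (-SH) meeting every constraint; each maps to a distinct set of atoms, giving 3 matches.

3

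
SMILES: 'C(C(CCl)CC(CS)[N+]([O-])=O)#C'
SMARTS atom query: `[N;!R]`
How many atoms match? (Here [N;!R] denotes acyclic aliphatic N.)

1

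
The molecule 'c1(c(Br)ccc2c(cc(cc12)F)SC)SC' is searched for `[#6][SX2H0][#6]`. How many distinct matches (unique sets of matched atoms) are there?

2

[#6][SX2H0][#6] is the SMARTS for a thioether: an aliphatic sulfur bridging two carbons with no H on the sulfur.
The molecule carries 2 separate instances of a methylthio ether (-SCH3) meeting every constraint; each maps to a distinct set of atoms, giving 2 matches.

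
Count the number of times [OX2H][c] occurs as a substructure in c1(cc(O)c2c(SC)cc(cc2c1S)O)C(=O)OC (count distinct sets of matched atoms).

2

[OX2H][c] is the SMARTS for a phenol: a hydroxyl oxygen attached to an aromatic carbon.
The molecule carries 2 separate instances of a hydroxyl group (-OH) meeting every constraint; each maps to a distinct set of atoms, giving 2 matches.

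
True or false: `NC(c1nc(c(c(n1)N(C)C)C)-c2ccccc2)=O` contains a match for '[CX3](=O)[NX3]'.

True

The pattern [CX3](=O)[NX3] describes a carbonyl carbon bonded to a trivalent nitrogen — an amide.
The molecule carries a primary amide (-C(=O)NH2), whose atoms satisfy every constraint of the query, so the pattern matches.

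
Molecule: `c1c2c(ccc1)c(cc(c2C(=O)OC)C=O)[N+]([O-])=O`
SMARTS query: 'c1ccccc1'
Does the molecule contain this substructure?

The pattern c1ccccc1 describes six aromatic carbons in a ring — a benzene ring.
The required atom environment is present in the molecule, so the pattern matches.

Yes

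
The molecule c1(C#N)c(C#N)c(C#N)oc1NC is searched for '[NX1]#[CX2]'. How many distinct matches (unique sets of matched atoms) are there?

[NX1]#[CX2] is the SMARTS for a nitrile: a nitrogen triple-bonded to a two-connected carbon.
The molecule carries 3 separate instances of a nitrile (-C#N) meeting every constraint; each maps to a distinct set of atoms, giving 3 matches.

3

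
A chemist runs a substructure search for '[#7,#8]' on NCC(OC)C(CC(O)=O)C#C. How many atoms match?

Check the 12 heavy atoms by environment: 8× C → no; 3× O → match; 1× N → match.
Summing the matching environments: 3 + 1 = 4 matching atoms.

4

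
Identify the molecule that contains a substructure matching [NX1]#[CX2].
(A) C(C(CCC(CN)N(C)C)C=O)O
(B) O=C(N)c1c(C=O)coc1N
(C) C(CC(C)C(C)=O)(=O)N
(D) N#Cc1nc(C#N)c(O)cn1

D

[NX1]#[CX2] describes a nitrogen triple-bonded to a two-connected carbon (a nitrile).
(A) has a primary amino group (-NH2) but the nitrogen is NX3 (three connections), not NX1 triple-bonded.
(B) has a primary amide (-C(=O)NH2) but the nitrogen is NX3, not NX1.
(C) has a primary amide (-C(=O)NH2) but the nitrogen is NX3, not NX1.
(D) contains a nitrile (-C#N), which satisfies every atom and bond constraint.
So the answer is (D).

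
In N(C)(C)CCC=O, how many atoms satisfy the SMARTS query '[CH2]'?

2

Check the 7 heavy atoms by environment: 2× C (H2) → match; 1× N (H0) → no; 2× C (H3) → no; 1× C (H1) → no; 1× O (H0) → no.
That gives 2 matching atoms.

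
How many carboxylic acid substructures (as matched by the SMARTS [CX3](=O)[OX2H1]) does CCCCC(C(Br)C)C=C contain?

0

[CX3](=O)[OX2H1] is the SMARTS for a carboxylic acid: an sp2 carbon double-bonded to O and single-bonded to an -OH oxygen.
No fragment in the molecule satisfies every constraint, giving 0 matches.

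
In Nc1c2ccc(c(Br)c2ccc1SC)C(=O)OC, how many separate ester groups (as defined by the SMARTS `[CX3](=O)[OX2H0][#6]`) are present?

1

[CX3](=O)[OX2H0][#6] is the SMARTS for an ester: a carbonyl carbon bonded to an oxygen that is itself bonded to carbon (no H on that O).
Exactly one fragment in the molecule meets all constraints, giving 1 match.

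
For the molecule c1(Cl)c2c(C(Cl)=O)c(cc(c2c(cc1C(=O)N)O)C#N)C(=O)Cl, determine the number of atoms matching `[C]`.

4

The query [C] means: uppercase C matches aliphatic (non-aromatic) carbon only.
Check the 23 heavy atoms by environment: 10× c (aromatic) → no; 4× C → match; 2× N → no; 4× O → no; 3× Cl → no.
That gives 4 matching atoms.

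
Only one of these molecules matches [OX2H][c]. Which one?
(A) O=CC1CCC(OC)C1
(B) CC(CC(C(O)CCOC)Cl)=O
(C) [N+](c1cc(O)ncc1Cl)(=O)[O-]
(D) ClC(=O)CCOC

[OX2H][c] describes a hydroxyl oxygen attached to an aromatic carbon (a phenol).
(A) has a methoxy ether (-OCH3) but the oxygen has H0, not H1.
(B) has a hydroxyl group (-OH) but the -OH is on an aliphatic carbon, not an aromatic c.
(C) contains a hydroxyl group (-OH), which satisfies every atom and bond constraint.
(D) has a methoxy ether (-OCH3) but the oxygen has H0, not H1.
So the answer is (C).

C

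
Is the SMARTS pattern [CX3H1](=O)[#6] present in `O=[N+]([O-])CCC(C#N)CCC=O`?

The pattern [CX3H1](=O)[#6] describes an sp2 carbon with one H, double-bonded to O and single-bonded to carbon — an aldehyde.
The molecule carries an aldehyde (-CHO), whose atoms satisfy every constraint of the query, so the pattern matches.

Yes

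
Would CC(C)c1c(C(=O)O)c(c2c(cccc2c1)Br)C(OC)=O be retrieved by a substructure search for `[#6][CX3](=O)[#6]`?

The pattern [#6][CX3](=O)[#6] describes a carbonyl carbon (no H) flanked by two carbons — a ketone.
The closest candidate here is a methyl-ester group (-C(=O)OCH3), but one neighbour of the carbonyl carbon is O, not C. No other fragment satisfies the full query, so there is no match.

No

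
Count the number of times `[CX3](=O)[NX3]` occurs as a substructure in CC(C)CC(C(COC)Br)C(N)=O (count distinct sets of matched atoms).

[CX3](=O)[NX3] is the SMARTS for an amide: a carbonyl carbon bonded to a trivalent nitrogen.
Exactly one fragment in the molecule meets all constraints, giving 1 match.

1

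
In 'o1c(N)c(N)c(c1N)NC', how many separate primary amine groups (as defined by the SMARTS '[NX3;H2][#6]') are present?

3

[NX3;H2][#6] is the SMARTS for a primary amine: a trivalent nitrogen with two H attached to carbon.
The molecule carries 3 separate instances of a primary amino group (-NH2) meeting every constraint; each maps to a distinct set of atoms, giving 3 matches.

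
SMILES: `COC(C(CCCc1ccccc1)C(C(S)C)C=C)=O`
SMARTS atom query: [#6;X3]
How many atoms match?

Check the 20 heavy atoms by environment: 8× C (X4) → no; 1× S (X2) → no; 3× C (X3) → match; 6× c (aromatic, X3) → match; 1× O (X1) → no; 1× O (X2) → no.
Summing the matching environments: 3 + 6 = 9 matching atoms.

9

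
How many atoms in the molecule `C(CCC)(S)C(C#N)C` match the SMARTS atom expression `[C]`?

Check the 9 heavy atoms by environment: 7× C → match; 1× S → no; 1× N → no.
That gives 7 matching atoms.

7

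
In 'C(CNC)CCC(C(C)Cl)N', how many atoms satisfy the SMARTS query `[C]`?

8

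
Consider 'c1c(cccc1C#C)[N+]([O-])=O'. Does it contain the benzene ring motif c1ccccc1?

The pattern c1ccccc1 describes six aromatic carbons in a ring — a benzene ring.
The required atom environment is present in the molecule, so the pattern matches.

Yes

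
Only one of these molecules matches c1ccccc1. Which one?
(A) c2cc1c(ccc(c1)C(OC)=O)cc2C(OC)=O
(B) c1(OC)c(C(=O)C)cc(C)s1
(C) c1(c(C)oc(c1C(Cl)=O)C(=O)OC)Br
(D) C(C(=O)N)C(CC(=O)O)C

A

c1ccccc1 describes six aromatic carbons in a ring (a benzene ring).
(A) contains the required atom environment, so the pattern matches.
(B) has a methyl group (-CH3) but no six-membered all-carbon aromatic ring is present.
(C) has a methyl group (-CH3) but no six-membered all-carbon aromatic ring is present.
(D) has a methyl group (-CH3) but no six-membered all-carbon aromatic ring is present.
So the answer is (A).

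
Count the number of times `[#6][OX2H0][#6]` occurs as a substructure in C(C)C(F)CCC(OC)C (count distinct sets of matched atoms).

1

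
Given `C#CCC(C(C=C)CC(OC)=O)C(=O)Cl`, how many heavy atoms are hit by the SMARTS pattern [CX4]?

The query [CX4] means: C with X4: aliphatic carbon with exactly 4 total connections (bonds + H).
Check the 15 heavy atoms by environment: 5× C (X4) → match; 4× C (X3) → no; 2× O (X1) → no; 1× Cl (X1) → no; 2× C (X2) → no; 1× O (X2) → no.
That gives 5 matching atoms.

5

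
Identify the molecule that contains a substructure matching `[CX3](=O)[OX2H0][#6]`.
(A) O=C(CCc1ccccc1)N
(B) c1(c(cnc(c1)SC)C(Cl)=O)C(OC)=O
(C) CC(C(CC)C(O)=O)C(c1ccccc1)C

B

[CX3](=O)[OX2H0][#6] describes a carbonyl carbon bonded to an oxygen that is itself bonded to carbon (no H on that O) (an ester).
(A) has a primary amide (-C(=O)NH2) but the carbonyl is bonded to N, not to an O-C linkage.
(B) contains a methyl-ester group (-C(=O)OCH3), which satisfies every atom and bond constraint.
(C) has a carboxylic acid group (-C(=O)OH) but the singly-bonded O carries H (OX2H1, not H0).
So the answer is (B).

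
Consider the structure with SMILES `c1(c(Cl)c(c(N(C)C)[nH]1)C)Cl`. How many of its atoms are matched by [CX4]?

3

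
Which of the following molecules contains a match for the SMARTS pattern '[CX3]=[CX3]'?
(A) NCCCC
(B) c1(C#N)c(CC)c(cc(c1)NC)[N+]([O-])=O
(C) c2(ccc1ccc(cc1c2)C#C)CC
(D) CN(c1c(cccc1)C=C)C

D

[CX3]=[CX3] describes a non-aromatic C=C double bond between two sp2 carbons (an alkene).
(A) has an ethyl group (-CH2CH3) but its C-C bond is a single bond between CX4 carbons, not CX3=CX3.
(B) has an ethyl group (-CH2CH3) but its C-C bond is a single bond between CX4 carbons, not CX3=CX3.
(C) has an ethynyl group (-C#CH) but the C-C bond is a triple bond, not a double bond.
(D) contains a vinyl group (-CH=CH2), which satisfies every atom and bond constraint.
So the answer is (D).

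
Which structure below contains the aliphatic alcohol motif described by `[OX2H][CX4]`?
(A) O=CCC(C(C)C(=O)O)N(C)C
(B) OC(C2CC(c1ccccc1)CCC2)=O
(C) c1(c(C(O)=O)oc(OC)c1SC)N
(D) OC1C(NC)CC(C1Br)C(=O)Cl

[OX2H][CX4] describes a hydroxyl oxygen bound to an sp3 (X4) carbon (an aliphatic alcohol).
(A) has a carboxylic acid group (-C(=O)OH) but the -OH is on a CX3 carbonyl carbon, not a CX4 carbon.
(B) has a carboxylic acid group (-C(=O)OH) but the -OH is on a CX3 carbonyl carbon, not a CX4 carbon.
(C) has a methoxy ether (-OCH3) but the oxygen has H0 (ether), not H1.
(D) contains a hydroxyl group (-OH), which satisfies every atom and bond constraint.
So the answer is (D).

D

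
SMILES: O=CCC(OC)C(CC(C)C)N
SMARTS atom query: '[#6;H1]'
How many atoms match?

The query [#6;H1] means: any carbon bearing exactly one hydrogen.
Check the 12 heavy atoms by environment: 2× C (H2) → no; 4× C (H1) → match; 2× O (H0) → no; 3× C (H3) → no; 1× N (H2) → no.
That gives 4 matching atoms.

4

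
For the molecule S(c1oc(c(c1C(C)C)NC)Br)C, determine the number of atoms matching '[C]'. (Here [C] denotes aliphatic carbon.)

5

Check the 13 heavy atoms by environment: 1× o (aromatic) → no; 4× c (aromatic) → no; 1× N → no; 5× C → match; 1× S → no; 1× Br → no.
That gives 5 matching atoms.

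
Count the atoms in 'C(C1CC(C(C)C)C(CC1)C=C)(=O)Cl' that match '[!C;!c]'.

The query [!C;!c] means: neither aliphatic nor aromatic carbon — same as [!#6].
Check the 14 heavy atoms by environment: 12× C → no; 1× O → match; 1× Cl → match.
Summing the matching environments: 1 + 1 = 2 matching atoms.

2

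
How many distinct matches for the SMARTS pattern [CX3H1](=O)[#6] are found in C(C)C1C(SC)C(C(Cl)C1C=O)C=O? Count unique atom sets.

2

[CX3H1](=O)[#6] is the SMARTS for an aldehyde: an sp2 carbon with one H, double-bonded to O and single-bonded to carbon.
The molecule carries 2 separate instances of an aldehyde (-CHO) meeting every constraint; each maps to a distinct set of atoms, giving 2 matches.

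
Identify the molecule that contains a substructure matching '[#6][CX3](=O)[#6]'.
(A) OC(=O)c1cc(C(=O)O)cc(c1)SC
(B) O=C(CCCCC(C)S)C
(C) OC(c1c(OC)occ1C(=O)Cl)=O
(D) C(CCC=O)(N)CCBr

B

[#6][CX3](=O)[#6] describes a carbonyl carbon (no H) flanked by two carbons (a ketone).
(A) has a carboxylic acid group (-C(=O)OH) but one neighbour of the carbonyl carbon is O, not C.
(B) contains an acetyl/ketone group (-C(=O)CH3), which satisfies every atom and bond constraint.
(C) has a carboxylic acid group (-C(=O)OH) but one neighbour of the carbonyl carbon is O, not C.
(D) has an aldehyde (-CHO) but the carbonyl carbon has H1, so it is not flanked by two carbons.
So the answer is (B).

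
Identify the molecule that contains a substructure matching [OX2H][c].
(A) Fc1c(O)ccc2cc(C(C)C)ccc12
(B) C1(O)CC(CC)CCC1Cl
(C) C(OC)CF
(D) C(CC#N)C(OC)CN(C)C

A

[OX2H][c] describes a hydroxyl oxygen attached to an aromatic carbon (a phenol).
(A) contains a hydroxyl group (-OH), which satisfies every atom and bond constraint.
(B) has a hydroxyl group (-OH) but the -OH is on an aliphatic carbon, not an aromatic c.
(C) has a methoxy ether (-OCH3) but the oxygen has H0, not H1.
(D) has a methoxy ether (-OCH3) but the oxygen has H0, not H1.
So the answer is (A).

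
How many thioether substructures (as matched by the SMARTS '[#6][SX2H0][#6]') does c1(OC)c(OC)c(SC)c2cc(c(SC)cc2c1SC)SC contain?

4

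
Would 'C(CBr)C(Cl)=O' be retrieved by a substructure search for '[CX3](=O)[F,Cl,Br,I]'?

Yes

The pattern [CX3](=O)[F,Cl,Br,I] describes a carbonyl carbon bonded to a halogen — an acyl halide.
The molecule carries an acyl chloride (-C(=O)Cl), whose atoms satisfy every constraint of the query, so the pattern matches.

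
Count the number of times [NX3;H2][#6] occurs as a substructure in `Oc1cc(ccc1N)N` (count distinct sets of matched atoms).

2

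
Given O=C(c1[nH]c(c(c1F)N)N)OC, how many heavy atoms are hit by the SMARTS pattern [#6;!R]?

Check the 12 heavy atoms by environment: 1× n (aromatic, in 5-ring) → no; 4× c (aromatic, in 5-ring) → no; 2× N (acyclic) → no; 1× F (acyclic) → no; 2× C (acyclic) → match; 2× O (acyclic) → no.
That gives 2 matching atoms.

2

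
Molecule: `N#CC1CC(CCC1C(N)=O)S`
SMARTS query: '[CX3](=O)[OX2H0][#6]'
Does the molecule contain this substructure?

No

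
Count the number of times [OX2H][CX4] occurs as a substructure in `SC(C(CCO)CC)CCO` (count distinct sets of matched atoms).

2

[OX2H][CX4] is the SMARTS for an aliphatic alcohol: a hydroxyl oxygen bound to an sp3 (X4) carbon.
The molecule carries 2 separate instances of a hydroxyl group (-OH) meeting every constraint; each maps to a distinct set of atoms, giving 2 matches.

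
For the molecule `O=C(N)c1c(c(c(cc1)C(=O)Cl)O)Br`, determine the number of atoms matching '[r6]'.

6

Check the 14 heavy atoms by environment: 6× c (aromatic, in 6-ring) → match; 3× O (acyclic) → no; 2× C (acyclic) → no; 1× N (acyclic) → no; 1× Cl (acyclic) → no; 1× Br (acyclic) → no.
That gives 6 matching atoms.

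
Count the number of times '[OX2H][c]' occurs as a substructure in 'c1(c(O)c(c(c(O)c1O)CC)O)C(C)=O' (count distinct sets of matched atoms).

4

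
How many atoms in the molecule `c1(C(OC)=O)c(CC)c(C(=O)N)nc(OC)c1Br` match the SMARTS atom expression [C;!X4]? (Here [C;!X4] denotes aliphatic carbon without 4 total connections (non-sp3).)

2

The query [C;!X4] means: aliphatic carbon that does not have four total connections.
Check the 18 heavy atoms by environment: 1× n (aromatic, X2) → no; 5× c (aromatic, X3) → no; 1× Br (X1) → no; 2× C (X3) → match; 2× O (X1) → no; 1× N (X3) → no; 2× O (X2) → no; 4× C (X4) → no.
That gives 2 matching atoms.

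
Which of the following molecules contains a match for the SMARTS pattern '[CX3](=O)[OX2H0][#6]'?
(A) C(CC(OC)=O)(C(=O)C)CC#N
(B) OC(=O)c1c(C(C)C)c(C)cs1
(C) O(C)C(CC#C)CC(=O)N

A

[CX3](=O)[OX2H0][#6] describes a carbonyl carbon bonded to an oxygen that is itself bonded to carbon (no H on that O) (an ester).
(A) contains a methyl-ester group (-C(=O)OCH3), which satisfies every atom and bond constraint.
(B) has a carboxylic acid group (-C(=O)OH) but the singly-bonded O carries H (OX2H1, not H0).
(C) has a primary amide (-C(=O)NH2) but the carbonyl is bonded to N, not to an O-C linkage.
So the answer is (A).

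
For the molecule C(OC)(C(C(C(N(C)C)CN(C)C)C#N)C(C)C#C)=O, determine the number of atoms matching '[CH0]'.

The query [CH0] means: aliphatic carbon with no attached hydrogen.
Check the 20 heavy atoms by environment: 6× C (H3) → no; 5× C (H1) → no; 1× C (H2) → no; 3× N (H0) → no; 3× C (H0) → match; 2× O (H0) → no.
That gives 3 matching atoms.

3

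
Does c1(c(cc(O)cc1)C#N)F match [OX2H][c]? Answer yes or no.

Yes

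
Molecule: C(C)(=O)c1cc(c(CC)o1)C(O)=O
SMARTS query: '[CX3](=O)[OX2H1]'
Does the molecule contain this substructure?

Yes

The pattern [CX3](=O)[OX2H1] describes an sp2 carbon double-bonded to O and single-bonded to an -OH oxygen — a carboxylic acid.
The molecule carries a carboxylic acid group (-C(=O)OH), whose atoms satisfy every constraint of the query, so the pattern matches.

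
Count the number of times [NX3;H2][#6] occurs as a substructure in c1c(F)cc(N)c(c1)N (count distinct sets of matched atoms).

[NX3;H2][#6] is the SMARTS for a primary amine: a trivalent nitrogen with two H attached to carbon.
The molecule carries 2 separate instances of a primary amino group (-NH2) meeting every constraint; each maps to a distinct set of atoms, giving 2 matches.

2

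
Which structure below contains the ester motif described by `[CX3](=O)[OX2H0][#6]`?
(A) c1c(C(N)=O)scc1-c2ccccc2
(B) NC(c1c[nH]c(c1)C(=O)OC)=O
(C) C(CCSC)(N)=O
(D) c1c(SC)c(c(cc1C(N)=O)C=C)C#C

B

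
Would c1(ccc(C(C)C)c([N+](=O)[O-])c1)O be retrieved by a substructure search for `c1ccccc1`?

Yes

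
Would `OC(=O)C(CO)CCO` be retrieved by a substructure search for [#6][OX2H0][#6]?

No

The pattern [#6][OX2H0][#6] describes an aliphatic oxygen bridging two carbons with no H on the oxygen — an ether.
The closest candidate here is a hydroxyl group (-OH), but the oxygen has H1, not H0 bridging two carbons. No other fragment satisfies the full query, so there is no match.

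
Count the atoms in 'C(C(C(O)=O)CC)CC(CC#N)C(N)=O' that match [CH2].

4

The query [CH2] means: aliphatic carbon with exactly two hydrogens.
Check the 15 heavy atoms by environment: 4× C (H2) → match; 2× C (H1) → no; 3× C (H0) → no; 1× N (H0) → no; 1× C (H3) → no; 2× O (H0) → no; 1× O (H1) → no; 1× N (H2) → no.
That gives 4 matching atoms.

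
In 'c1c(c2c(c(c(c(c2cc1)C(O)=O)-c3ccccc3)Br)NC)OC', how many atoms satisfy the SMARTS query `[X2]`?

Check the 24 heavy atoms by environment: 16× c (aromatic, X3) → no; 1× C (X3) → no; 1× O (X1) → no; 2× O (X2) → match; 2× C (X4) → no; 1× N (X3) → no; 1× Br (X1) → no.
That gives 2 matching atoms.

2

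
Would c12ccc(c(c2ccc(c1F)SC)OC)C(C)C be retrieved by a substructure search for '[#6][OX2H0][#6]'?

Yes

The pattern [#6][OX2H0][#6] describes an aliphatic oxygen bridging two carbons with no H on the oxygen — an ether.
The molecule carries a methoxy ether (-OCH3), whose atoms satisfy every constraint of the query, so the pattern matches.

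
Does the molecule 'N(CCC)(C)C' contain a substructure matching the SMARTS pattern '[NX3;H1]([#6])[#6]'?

The pattern [NX3;H1]([#6])[#6] describes a trivalent nitrogen with one H, bonded to two carbons — a secondary amine.
The closest candidate here is a dimethylamino group (-N(CH3)2), but the nitrogen has H0, not H1. No other fragment satisfies the full query, so there is no match.

No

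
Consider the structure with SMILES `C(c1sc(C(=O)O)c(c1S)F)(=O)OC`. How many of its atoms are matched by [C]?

3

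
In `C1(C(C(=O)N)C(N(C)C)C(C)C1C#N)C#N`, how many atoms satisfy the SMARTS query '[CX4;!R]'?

The query [CX4;!R] means: aliphatic carbon with four total connections, not in a ring.
Check the 16 heavy atoms by environment: 5× C (X4, in 5-ring) → no; 2× C (X2, acyclic) → no; 2× N (X1, acyclic) → no; 1× C (X3, acyclic) → no; 1× O (X1, acyclic) → no; 2× N (X3, acyclic) → no; 3× C (X4, acyclic) → match.
That gives 3 matching atoms.

3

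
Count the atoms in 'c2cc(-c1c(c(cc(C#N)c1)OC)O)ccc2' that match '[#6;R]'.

12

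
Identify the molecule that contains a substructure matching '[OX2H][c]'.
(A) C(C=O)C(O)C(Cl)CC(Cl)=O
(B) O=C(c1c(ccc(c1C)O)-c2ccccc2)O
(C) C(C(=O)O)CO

B

[OX2H][c] describes a hydroxyl oxygen attached to an aromatic carbon (a phenol).
(A) has a hydroxyl group (-OH) but the -OH is on an aliphatic carbon, not an aromatic c.
(B) contains a hydroxyl group (-OH), which satisfies every atom and bond constraint.
(C) has a hydroxyl group (-OH) but the -OH is on an aliphatic carbon, not an aromatic c.
So the answer is (B).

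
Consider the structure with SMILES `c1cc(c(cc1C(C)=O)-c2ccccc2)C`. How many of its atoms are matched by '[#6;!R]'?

The query [#6;!R] means: carbon not in any ring.
Check the 16 heavy atoms by environment: 12× c (aromatic, in 6-ring) → no; 3× C (acyclic) → match; 1× O (acyclic) → no.
That gives 3 matching atoms.

3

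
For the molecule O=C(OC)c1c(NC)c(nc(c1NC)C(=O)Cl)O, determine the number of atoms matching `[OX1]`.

2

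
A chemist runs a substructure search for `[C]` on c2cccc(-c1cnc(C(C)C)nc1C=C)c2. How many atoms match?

5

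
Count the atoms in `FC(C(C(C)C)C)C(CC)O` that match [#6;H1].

4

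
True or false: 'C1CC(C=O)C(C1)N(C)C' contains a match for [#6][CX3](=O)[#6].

False

The pattern [#6][CX3](=O)[#6] describes a carbonyl carbon (no H) flanked by two carbons — a ketone.
The closest candidate here is an aldehyde (-CHO), but the carbonyl carbon has H1, so it is not flanked by two carbons. No other fragment satisfies the full query, so there is no match.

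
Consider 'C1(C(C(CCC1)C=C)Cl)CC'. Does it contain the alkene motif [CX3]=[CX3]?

Yes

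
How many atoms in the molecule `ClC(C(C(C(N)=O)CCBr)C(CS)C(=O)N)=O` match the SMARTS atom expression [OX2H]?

0

The query [OX2H] means: aliphatic oxygen with two connections, one of which is H — an -OH oxygen.
Check the 17 heavy atoms by environment: 3× C (H2, X4) → no; 3× C (H1, X4) → no; 1× Br (H0, X1) → no; 1× S (H1, X2) → no; 3× C (H0, X3) → no; 3× O (H0, X1) → no; 2× N (H2, X3) → no; 1× Cl (H0, X1) → no.
No environment satisfies the query, so 0 matching atoms.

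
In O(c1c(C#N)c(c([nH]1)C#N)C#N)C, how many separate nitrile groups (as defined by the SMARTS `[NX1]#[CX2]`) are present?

3

[NX1]#[CX2] is the SMARTS for a nitrile: a nitrogen triple-bonded to a two-connected carbon.
The molecule carries 3 separate instances of a nitrile (-C#N) meeting every constraint; each maps to a distinct set of atoms, giving 3 matches.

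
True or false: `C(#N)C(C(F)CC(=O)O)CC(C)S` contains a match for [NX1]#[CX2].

True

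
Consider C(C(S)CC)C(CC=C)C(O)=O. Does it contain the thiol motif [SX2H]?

The pattern [SX2H] describes an aliphatic sulfur with two connections, one being H — a thiol.
The molecule carries a thiol (-SH), whose atoms satisfy every constraint of the query, so the pattern matches.

Yes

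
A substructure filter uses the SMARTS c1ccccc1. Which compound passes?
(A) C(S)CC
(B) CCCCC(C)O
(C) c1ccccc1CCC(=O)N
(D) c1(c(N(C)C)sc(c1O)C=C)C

C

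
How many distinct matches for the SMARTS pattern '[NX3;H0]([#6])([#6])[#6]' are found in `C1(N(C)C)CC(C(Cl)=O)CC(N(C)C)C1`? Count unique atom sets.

2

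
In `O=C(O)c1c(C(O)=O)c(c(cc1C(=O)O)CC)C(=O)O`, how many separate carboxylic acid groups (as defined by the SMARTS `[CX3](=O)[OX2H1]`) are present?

4

[CX3](=O)[OX2H1] is the SMARTS for a carboxylic acid: an sp2 carbon double-bonded to O and single-bonded to an -OH oxygen.
The molecule carries 4 separate instances of a carboxylic acid group (-C(=O)OH) meeting every constraint; each maps to a distinct set of atoms, giving 4 matches.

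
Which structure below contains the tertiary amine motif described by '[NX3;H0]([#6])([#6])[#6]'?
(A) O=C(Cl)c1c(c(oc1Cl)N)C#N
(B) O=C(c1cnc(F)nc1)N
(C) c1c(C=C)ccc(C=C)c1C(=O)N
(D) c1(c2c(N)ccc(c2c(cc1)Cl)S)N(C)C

D

[NX3;H0]([#6])([#6])[#6] describes a trivalent nitrogen with no H, bonded to three carbons (a tertiary amine).
(A) has a primary amino group (-NH2) but the nitrogen has H2, not H0 with three carbons.
(B) has a primary amide (-C(=O)NH2) but the amide nitrogen has H2 and only one carbon neighbour.
(C) has a primary amide (-C(=O)NH2) but the amide nitrogen has H2 and only one carbon neighbour.
(D) contains a dimethylamino group (-N(CH3)2), which satisfies every atom and bond constraint.
So the answer is (D).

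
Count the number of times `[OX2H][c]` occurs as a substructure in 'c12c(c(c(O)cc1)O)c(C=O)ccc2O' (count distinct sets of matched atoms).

3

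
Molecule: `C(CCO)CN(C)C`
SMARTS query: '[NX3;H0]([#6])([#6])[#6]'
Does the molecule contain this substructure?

Yes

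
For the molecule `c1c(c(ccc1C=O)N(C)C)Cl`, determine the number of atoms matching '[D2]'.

4

The query [D2] means: atom with exactly two heavy-atom neighbours.
Check the 12 heavy atoms by environment: 3× c (aromatic, D2) → match; 3× c (aromatic, D3) → no; 1× C (D2) → match; 1× O (D1) → no; 1× N (D3) → no; 2× C (D1) → no; 1× Cl (D1) → no.
Summing the matching environments: 3 + 1 = 4 matching atoms.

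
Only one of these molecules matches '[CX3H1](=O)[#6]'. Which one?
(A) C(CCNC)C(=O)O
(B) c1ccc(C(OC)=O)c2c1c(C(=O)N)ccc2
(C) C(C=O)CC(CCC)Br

C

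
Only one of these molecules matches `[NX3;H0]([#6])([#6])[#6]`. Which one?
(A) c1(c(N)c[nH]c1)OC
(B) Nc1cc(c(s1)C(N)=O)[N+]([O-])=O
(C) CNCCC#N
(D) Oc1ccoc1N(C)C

D

[NX3;H0]([#6])([#6])[#6] describes a trivalent nitrogen with no H, bonded to three carbons (a tertiary amine).
(A) has a primary amino group (-NH2) but the nitrogen has H2, not H0 with three carbons.
(B) has a primary amino group (-NH2) but the nitrogen has H2, not H0 with three carbons.
(C) has an N-methylamino group (-NHCH3) but the nitrogen still has one H (H1), not H0.
(D) contains a dimethylamino group (-N(CH3)2), which satisfies every atom and bond constraint.
So the answer is (D).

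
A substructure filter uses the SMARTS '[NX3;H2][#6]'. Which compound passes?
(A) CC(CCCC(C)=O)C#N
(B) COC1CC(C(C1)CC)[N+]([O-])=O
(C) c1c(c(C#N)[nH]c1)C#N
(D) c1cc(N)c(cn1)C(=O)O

D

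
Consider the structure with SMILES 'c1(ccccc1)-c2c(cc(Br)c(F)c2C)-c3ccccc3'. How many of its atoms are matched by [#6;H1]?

11

The query [#6;H1] means: any carbon bearing exactly one hydrogen.
Check the 21 heavy atoms by environment: 7× c (aromatic, H0) → no; 11× c (aromatic, H1) → match; 1× Br (H0) → no; 1× F (H0) → no; 1× C (H3) → no.
That gives 11 matching atoms.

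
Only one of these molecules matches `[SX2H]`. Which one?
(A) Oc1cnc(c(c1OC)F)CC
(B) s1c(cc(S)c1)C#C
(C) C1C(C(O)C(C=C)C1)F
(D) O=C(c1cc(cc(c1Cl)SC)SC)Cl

[SX2H] describes an aliphatic sulfur with two connections, one being H (a thiol).
(A) has a hydroxyl group (-OH) but it is an -OH, not an -SH.
(B) contains a thiol (-SH), which satisfies every atom and bond constraint.
(C) has a hydroxyl group (-OH) but it is an -OH, not an -SH.
(D) has a methylthio ether (-SCH3) but the sulfur has H0 (bonded to two carbons), not H1.
So the answer is (B).

B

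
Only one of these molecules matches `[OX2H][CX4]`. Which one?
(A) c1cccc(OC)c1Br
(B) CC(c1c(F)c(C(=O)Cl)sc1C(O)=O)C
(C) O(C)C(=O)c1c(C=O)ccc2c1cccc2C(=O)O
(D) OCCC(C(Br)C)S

[OX2H][CX4] describes a hydroxyl oxygen bound to an sp3 (X4) carbon (an aliphatic alcohol).
(A) has a methoxy ether (-OCH3) but the oxygen has H0 (ether), not H1.
(B) has a carboxylic acid group (-C(=O)OH) but the -OH is on a CX3 carbonyl carbon, not a CX4 carbon.
(C) has a carboxylic acid group (-C(=O)OH) but the -OH is on a CX3 carbonyl carbon, not a CX4 carbon.
(D) contains a hydroxyl group (-OH), which satisfies every atom and bond constraint.
So the answer is (D).

D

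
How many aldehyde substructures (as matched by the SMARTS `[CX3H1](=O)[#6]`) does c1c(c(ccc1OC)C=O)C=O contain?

2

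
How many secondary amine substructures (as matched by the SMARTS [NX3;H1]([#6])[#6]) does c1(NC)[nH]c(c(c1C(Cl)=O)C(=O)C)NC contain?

[NX3;H1]([#6])[#6] is the SMARTS for a secondary amine: a trivalent nitrogen with one H, bonded to two carbons.
The molecule carries 2 separate instances of an N-methylamino group (-NHCH3) meeting every constraint; each maps to a distinct set of atoms, giving 2 matches.

2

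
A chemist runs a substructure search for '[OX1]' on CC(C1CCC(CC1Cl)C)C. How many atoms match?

0

Check the 11 heavy atoms by environment: 10× C (X4) → no; 1× Cl (X1) → no.
No environment satisfies the query, so 0 matching atoms.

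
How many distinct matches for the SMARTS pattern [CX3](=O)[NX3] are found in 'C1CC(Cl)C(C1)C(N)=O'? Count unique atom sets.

[CX3](=O)[NX3] is the SMARTS for an amide: a carbonyl carbon bonded to a trivalent nitrogen.
Exactly one fragment in the molecule meets all constraints, giving 1 match.

1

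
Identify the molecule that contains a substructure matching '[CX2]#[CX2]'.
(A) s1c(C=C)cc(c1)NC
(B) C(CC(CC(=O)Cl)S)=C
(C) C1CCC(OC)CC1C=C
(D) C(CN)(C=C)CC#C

[CX2]#[CX2] describes a carbon-carbon triple bond (an alkyne).
(A) has a vinyl group (-CH=CH2) but the C=C is a double bond; both carbons are CX3, not CX2.
(B) has a vinyl group (-CH=CH2) but the C=C is a double bond; both carbons are CX3, not CX2.
(C) has a vinyl group (-CH=CH2) but the C=C is a double bond; both carbons are CX3, not CX2.
(D) contains an ethynyl group (-C#CH), which satisfies every atom and bond constraint.
So the answer is (D).

D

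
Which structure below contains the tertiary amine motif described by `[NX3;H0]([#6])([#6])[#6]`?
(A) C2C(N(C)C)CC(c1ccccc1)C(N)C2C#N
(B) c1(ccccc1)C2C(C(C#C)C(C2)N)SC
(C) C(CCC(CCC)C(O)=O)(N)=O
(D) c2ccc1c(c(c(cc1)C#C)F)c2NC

[NX3;H0]([#6])([#6])[#6] describes a trivalent nitrogen with no H, bonded to three carbons (a tertiary amine).
(A) contains a dimethylamino group (-N(CH3)2), which satisfies every atom and bond constraint.
(B) has a primary amino group (-NH2) but the nitrogen has H2, not H0 with three carbons.
(C) has a primary amide (-C(=O)NH2) but the amide nitrogen has H2 and only one carbon neighbour.
(D) has an N-methylamino group (-NHCH3) but the nitrogen still has one H (H1), not H0.
So the answer is (A).

A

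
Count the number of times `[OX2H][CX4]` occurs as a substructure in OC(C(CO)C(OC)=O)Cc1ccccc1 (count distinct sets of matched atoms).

2

[OX2H][CX4] is the SMARTS for an aliphatic alcohol: a hydroxyl oxygen bound to an sp3 (X4) carbon.
The molecule carries 2 separate instances of a hydroxyl group (-OH) meeting every constraint; each maps to a distinct set of atoms, giving 2 matches.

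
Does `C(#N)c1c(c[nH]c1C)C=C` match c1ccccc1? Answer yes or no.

The pattern c1ccccc1 describes six aromatic carbons in a ring — a benzene ring.
The closest candidate here is a methyl group (-CH3), but no six-membered all-carbon aromatic ring is present. No other fragment satisfies the full query, so there is no match.

No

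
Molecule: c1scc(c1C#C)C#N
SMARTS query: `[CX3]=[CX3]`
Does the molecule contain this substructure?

The pattern [CX3]=[CX3] describes a non-aromatic C=C double bond between two sp2 carbons — an alkene.
The closest candidate here is an ethynyl group (-C#CH), but the C-C bond is a triple bond, not a double bond. No other fragment satisfies the full query, so there is no match.

No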